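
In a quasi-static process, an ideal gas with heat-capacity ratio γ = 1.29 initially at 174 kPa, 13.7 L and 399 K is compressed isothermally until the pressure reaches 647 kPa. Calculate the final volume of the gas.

3.68 L

Isothermal: T stays 399 K; PV = const ⇒ V₂ = 3.68 L, P₂ = 647 kPa.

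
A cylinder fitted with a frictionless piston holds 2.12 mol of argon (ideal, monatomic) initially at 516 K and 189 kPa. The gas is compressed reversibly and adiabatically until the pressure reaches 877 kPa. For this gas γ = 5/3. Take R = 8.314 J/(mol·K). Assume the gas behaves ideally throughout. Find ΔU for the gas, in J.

V₁ = nRT₁/P₁ = 2.12×8.314×516/189 = 48.1 L.
Adiabatic: T₂/T₁ = (P₂/P₁)^((γ−1)/γ) ⇒ T₂ = 516×(4.64)^0.400 = 953 K; V₂ = 19.2 L.
For an ideal gas ΔU = nCvΔT with Cv = (3/2)R = 12.5 J/(mol·K).
ΔU = 2.12×12.5×(953−516) = 11600 J.

11600 J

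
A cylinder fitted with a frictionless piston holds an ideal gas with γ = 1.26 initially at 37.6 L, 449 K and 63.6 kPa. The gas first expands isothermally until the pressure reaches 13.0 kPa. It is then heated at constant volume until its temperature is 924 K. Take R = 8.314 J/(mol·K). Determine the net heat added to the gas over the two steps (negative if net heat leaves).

13500 J

n = P₁V₁/(RT₁) = 63.6×37.6/(8.314×449) = 0.641 mol.
Step 1 — Isothermal: T stays 449 K; PV = const ⇒ V₂ = 184 L, P₂ = 13.0 kPa.
ΔU = 0 (ideal gas, T constant).
W = nRT ln(V₂/V₁) = 0.641×8.314×449×ln(4.89) = 3800 J.
Q = ΔU + W = 3800 J.
State after step 1: P = 13.0 kPa, V = 184 L, T = 449 K.
Step 2 — Isochoric: V stays 184 L; P/T = const ⇒ T₂ = 924 K, P₂ = 26.8 kPa.
W = 0 (no volume change).
ΔU = nCvΔT = 0.641×32.0×(924−449) = 9730 J.
Q = ΔU = 9730 J.
Net over both steps: W = 3800 J, Q = 13500 J, ΔU = 9730 J.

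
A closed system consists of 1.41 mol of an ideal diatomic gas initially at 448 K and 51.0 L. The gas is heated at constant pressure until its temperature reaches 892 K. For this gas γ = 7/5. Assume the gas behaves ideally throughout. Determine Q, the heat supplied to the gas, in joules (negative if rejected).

18200 J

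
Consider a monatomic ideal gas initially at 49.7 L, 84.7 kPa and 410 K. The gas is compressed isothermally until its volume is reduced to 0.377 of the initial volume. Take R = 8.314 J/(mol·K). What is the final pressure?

225 kPa

Isothermal: T stays 410 K; PV = const ⇒ V₂ = 18.7 L, P₂ = 225 kPa.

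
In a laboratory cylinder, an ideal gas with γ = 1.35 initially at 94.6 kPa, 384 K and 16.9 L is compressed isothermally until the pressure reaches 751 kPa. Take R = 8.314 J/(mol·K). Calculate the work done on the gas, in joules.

3310 J

n = P₁V₁/(RT₁) = 94.6×16.9/(8.314×384) = 0.501 mol.
Isothermal: T stays 384 K; PV = const ⇒ V₂ = 2.13 L, P₂ = 751 kPa.
W = nRT ln(V₂/V₁) = 0.501×8.314×384×ln(0.126) = -3310 J.
Work done on the gas = −W_by = 3310 J.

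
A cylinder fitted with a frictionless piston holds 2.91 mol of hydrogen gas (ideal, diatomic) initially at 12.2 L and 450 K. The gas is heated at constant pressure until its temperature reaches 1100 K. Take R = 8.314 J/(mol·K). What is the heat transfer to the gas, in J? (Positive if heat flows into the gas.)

55000 J

P₁ = nRT₁/V₁ = 2.91×8.314×450/12.2 = 892 kPa.
Isobaric: P stays 892 kPa; V/T = const ⇒ T₂ = 1100 K, V₂ = 29.8 L.
W = PΔV = 892×(29.8−12.2) kPa·L = 15700 J.
ΔU = nCvΔT = 2.91×20.8×(1100−450) = 39300 J.
Q = ΔU + W = nCpΔT = 55000 J.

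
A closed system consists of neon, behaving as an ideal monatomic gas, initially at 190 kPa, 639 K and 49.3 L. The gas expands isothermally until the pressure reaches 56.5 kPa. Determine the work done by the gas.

11400 J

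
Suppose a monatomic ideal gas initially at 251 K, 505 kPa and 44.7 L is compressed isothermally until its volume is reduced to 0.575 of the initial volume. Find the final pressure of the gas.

Isothermal: T stays 251 K; PV = const ⇒ V₂ = 25.7 L, P₂ = 878 kPa.

878 kPa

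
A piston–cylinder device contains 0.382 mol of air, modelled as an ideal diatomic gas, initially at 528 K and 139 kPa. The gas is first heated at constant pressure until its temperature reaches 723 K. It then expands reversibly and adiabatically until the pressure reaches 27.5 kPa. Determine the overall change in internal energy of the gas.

V₁ = nRT₁/P₁ = 0.382×8.314×528/139 = 12.1 L.
Step 1 — Isobaric: P stays 139 kPa; V/T = const ⇒ T₂ = 723 K, V₂ = 16.5 L.
W = PΔV = 139×(16.5−12.1) kPa·L = 619 J.
ΔU = nCvΔT = 0.382×20.8×(723−528) = 1550 J.
Q = ΔU + W = nCpΔT = 2170 J.
State after step 1: P = 139 kPa, V = 16.5 L, T = 723 K.
Step 2 — Adiabatic: T₂/T₁ = (P₂/P₁)^((γ−1)/γ) ⇒ T₂ = 723×(0.198)^0.286 = 455 K; V₂ = 52.6 L.
ΔU = nCvΔT = 0.382×20.8×(455−723) = -2130 J.
Q = 0 for an adiabatic process, so W = −ΔU = 2130 J.
Net over both steps: W = 2750 J, Q = 2170 J, ΔU = -579 J.

-579 J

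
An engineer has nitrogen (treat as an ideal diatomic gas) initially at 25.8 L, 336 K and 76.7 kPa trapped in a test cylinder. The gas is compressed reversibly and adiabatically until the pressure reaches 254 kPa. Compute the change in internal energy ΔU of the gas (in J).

n = P₁V₁/(RT₁) = 76.7×25.8/(8.314×336) = 0.708 mol.
Adiabatic: T₂/T₁ = (P₂/P₁)^((γ−1)/γ) ⇒ T₂ = 336×(3.31)^0.286 = 473 K; V₂ = 11.0 L.
For an ideal gas ΔU = nCvΔT with Cv = (5/2)R = 20.8 J/(mol·K).
ΔU = 0.708×20.8×(473−336) = 2020 J.

2020 J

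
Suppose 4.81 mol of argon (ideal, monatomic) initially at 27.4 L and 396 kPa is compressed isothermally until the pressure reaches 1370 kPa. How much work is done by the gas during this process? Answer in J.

T₁ = P₁V₁/(nR) = 396×27.4/(4.81×8.314) = 271 K.
Isothermal: T stays 271 K; PV = const ⇒ V₂ = 7.92 L, P₂ = 1370 kPa.
W = nRT ln(V₂/V₁) = 4.81×8.314×271×ln(0.289) = -13500 J.

-13500 J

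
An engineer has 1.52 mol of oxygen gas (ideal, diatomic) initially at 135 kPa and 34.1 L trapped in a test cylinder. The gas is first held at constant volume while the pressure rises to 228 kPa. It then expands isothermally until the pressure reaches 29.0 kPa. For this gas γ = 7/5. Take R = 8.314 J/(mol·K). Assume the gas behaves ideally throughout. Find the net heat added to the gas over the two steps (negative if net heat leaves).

T₁ = P₁V₁/(nR) = 135×34.1/(1.52×8.314) = 364 K.
Step 1 — Isochoric: V stays 34.1 L; P/T = const ⇒ T₂ = 615 K, P₂ = 228 kPa.
W = 0 (no volume change).
ΔU = nCvΔT = 1.52×20.8×(615−364) = 7930 J.
Q = ΔU = 7930 J.
State after step 1: P = 228 kPa, V = 34.1 L, T = 615 K.
Step 2 — Isothermal: T stays 615 K; PV = const ⇒ V₂ = 268 L, P₂ = 29.0 kPa.
ΔU = 0 (ideal gas, T constant).
W = nRT ln(V₂/V₁) = 1.52×8.314×615×ln(7.86) = 16000 J.
Q = ΔU + W = 16000 J.
Net over both steps: W = 16000 J, Q = 24000 J, ΔU = 7930 J.

24000 J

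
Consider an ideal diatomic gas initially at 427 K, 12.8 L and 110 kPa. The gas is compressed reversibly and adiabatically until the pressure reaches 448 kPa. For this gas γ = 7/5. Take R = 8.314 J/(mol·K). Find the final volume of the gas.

4.69 L

Adiabatic: T₂/T₁ = (P₂/P₁)^((γ−1)/γ) ⇒ T₂ = 427×(4.07)^0.286 = 638 K; V₂ = 4.69 L.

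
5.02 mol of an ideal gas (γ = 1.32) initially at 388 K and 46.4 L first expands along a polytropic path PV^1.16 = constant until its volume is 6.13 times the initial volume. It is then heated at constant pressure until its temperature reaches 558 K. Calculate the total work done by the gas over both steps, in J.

36700 J

P₁ = nRT₁/V₁ = 5.02×8.314×388/46.4 = 349 kPa.
Step 1 — Polytropic n=1.16: T₂ = T₁(V₁/V₂)^(n−1) = 388×(0.163)^0.16 = 290 K; P₂ = P₁(V₁/V₂)^n = 42.6 kPa.
W = (P₁V₁−P₂V₂)/(n−1) = (349×46.4−42.6×284)/0.16 = 25500 J.
ΔU = nCvΔT = 5.02×26.0×(290−388) = -12700 J.
Q = ΔU + W = 12700 J.
State after step 1: P = 42.6 kPa, V = 284 L, T = 290 K.
Step 2 — Isobaric: P stays 42.6 kPa; V/T = const ⇒ T₂ = 558 K, V₂ = 547 L.
W = PΔV = 42.6×(547−284) kPa·L = 11200 J.
ΔU = nCvΔT = 5.02×26.0×(558−290) = 34900 J.
Q = ΔU + W = nCpΔT = 46100 J.
Net over both steps: W = 36700 J, Q = 58800 J, ΔU = 22200 J.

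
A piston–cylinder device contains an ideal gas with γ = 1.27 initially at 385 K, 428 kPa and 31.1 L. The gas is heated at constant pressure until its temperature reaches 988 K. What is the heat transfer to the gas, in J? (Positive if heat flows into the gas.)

n = P₁V₁/(RT₁) = 428×31.1/(8.314×385) = 4.16 mol.
Isobaric: P stays 428 kPa; V/T = const ⇒ T₂ = 988 K, V₂ = 79.8 L.
W = PΔV = 428×(79.8−31.1) kPa·L = 20800 J.
ΔU = nCvΔT = 4.16×30.8×(988−385) = 77200 J.
Q = ΔU + W = nCpΔT = 98100 J.

98100 J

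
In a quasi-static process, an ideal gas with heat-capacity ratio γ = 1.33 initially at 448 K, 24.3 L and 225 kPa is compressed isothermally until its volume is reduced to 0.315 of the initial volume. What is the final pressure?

714 kPa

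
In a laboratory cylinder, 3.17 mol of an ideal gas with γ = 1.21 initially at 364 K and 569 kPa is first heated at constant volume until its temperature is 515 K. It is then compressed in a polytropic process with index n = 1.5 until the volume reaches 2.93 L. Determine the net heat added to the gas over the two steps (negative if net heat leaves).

71400 J

V₁ = nRT₁/P₁ = 3.17×8.314×364/569 = 16.9 L.
Step 1 — Isochoric: V stays 16.9 L; P/T = const ⇒ T₂ = 515 K, P₂ = 805 kPa.
W = 0 (no volume change).
ΔU = nCvΔT = 3.17×39.6×(515−364) = 19000 J.
Q = ΔU = 19000 J.
State after step 1: P = 805 kPa, V = 16.9 L, T = 515 K.
Step 2 — Polytropic n=1.5: T₂ = T₁(V₁/V₂)^(n−1) = 515×(5.75)^0.50 = 1240 K; P₂ = P₁(V₁/V₂)^n = 11100 kPa.
W = (P₁V₁−P₂V₂)/(n−1) = (805×16.9−11100×2.93)/0.50 = -38000 J.
ΔU = nCvΔT = 3.17×39.6×(1240−515) = 90400 J.
Q = ΔU + W = 52400 J.
Net over both steps: W = -38000 J, Q = 71400 J, ΔU = 109000 J.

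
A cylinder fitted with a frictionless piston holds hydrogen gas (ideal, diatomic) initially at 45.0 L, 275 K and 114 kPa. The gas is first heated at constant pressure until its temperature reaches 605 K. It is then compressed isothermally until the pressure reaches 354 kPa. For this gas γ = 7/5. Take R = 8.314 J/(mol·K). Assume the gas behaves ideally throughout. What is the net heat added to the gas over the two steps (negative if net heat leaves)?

8760 J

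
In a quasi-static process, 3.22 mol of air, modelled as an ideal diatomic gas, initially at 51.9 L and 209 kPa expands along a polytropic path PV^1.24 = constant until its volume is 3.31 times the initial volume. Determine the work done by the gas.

11300 J

T₁ = P₁V₁/(nR) = 209×51.9/(3.22×8.314) = 405 K.
Polytropic n=1.24: T₂ = T₁(V₁/V₂)^(n−1) = 405×(0.302)^0.24 = 304 K; P₂ = P₁(V₁/V₂)^n = 47.4 kPa.
W = (P₁V₁−P₂V₂)/(n−1) = (209×51.9−47.4×172)/0.24 = 11300 J.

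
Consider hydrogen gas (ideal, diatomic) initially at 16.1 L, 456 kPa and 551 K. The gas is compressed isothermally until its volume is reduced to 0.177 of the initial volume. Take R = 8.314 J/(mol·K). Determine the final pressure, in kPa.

2580 kPa

Isothermal: T stays 551 K; PV = const ⇒ V₂ = 2.85 L, P₂ = 2580 kPa.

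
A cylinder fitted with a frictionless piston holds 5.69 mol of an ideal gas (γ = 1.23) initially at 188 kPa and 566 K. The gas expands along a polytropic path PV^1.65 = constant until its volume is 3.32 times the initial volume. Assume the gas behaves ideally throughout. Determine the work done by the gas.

V₁ = nRT₁/P₁ = 5.69×8.314×566/188 = 142 L.
Polytropic n=1.65: T₂ = T₁(V₁/V₂)^(n−1) = 566×(0.301)^0.65 = 259 K; P₂ = P₁(V₁/V₂)^n = 26.0 kPa.
W = (P₁V₁−P₂V₂)/(n−1) = (188×142−26.0×473)/0.65 = 22300 J.

22300 J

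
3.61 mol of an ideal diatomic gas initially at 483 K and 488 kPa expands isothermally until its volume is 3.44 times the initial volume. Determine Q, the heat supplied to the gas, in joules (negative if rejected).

17900 J

V₁ = nRT₁/P₁ = 3.61×8.314×483/488 = 29.7 L.
Isothermal: T stays 483 K; PV = const ⇒ V₂ = 102 L, P₂ = 142 kPa.
ΔU = 0 (ideal gas, T constant).
W = nRT ln(V₂/V₁) = 3.61×8.314×483×ln(3.44) = 17900 J.
Q = ΔU + W = 17900 J.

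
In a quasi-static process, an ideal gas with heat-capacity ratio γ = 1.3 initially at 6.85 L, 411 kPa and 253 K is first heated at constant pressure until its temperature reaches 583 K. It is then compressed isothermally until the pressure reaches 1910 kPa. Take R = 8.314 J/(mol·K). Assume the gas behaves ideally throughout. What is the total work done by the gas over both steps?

n = P₁V₁/(RT₁) = 411×6.85/(8.314×253) = 1.34 mol.
Step 1 — Isobaric: P stays 411 kPa; V/T = const ⇒ T₂ = 583 K, V₂ = 15.8 L.
W = PΔV = 411×(15.8−6.85) kPa·L = 3670 J.
ΔU = nCvΔT = 1.34×27.7×(583−253) = 12200 J.
Q = ΔU + W = nCpΔT = 15900 J.
State after step 1: P = 411 kPa, V = 15.8 L, T = 583 K.
Step 2 — Isothermal: T stays 583 K; PV = const ⇒ V₂ = 3.40 L, P₂ = 1910 kPa.
ΔU = 0 (ideal gas, T constant).
W = nRT ln(V₂/V₁) = 1.34×8.314×583×ln(0.215) = -9970 J.
Q = ΔU + W = -9970 J.
Net over both steps: W = -6290 J, Q = 5950 J, ΔU = 12200 J.

-6290 J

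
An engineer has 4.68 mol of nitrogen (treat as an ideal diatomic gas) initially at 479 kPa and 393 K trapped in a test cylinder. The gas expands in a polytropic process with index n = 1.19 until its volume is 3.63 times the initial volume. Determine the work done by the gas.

V₁ = nRT₁/P₁ = 4.68×8.314×393/479 = 31.9 L.
Polytropic n=1.19: T₂ = T₁(V₁/V₂)^(n−1) = 393×(0.275)^0.19 = 308 K; P₂ = P₁(V₁/V₂)^n = 103 kPa.
W = (P₁V₁−P₂V₂)/(n−1) = (479×31.9−103×116)/0.19 = 17500 J.

17500 J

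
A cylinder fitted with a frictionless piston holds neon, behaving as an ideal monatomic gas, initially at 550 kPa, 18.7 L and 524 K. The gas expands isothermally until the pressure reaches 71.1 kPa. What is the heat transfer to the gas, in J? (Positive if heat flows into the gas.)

21000 J

n = P₁V₁/(RT₁) = 550×18.7/(8.314×524) = 2.36 mol.
Isothermal: T stays 524 K; PV = const ⇒ V₂ = 145 L, P₂ = 71.1 kPa.
ΔU = 0 (ideal gas, T constant).
W = nRT ln(V₂/V₁) = 2.36×8.314×524×ln(7.74) = 21000 J.
Q = ΔU + W = 21000 J.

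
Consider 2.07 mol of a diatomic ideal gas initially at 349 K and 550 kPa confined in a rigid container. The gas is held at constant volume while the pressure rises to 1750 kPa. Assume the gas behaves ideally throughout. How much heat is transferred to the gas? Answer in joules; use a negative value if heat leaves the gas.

32800 J

V₁ = nRT₁/P₁ = 2.07×8.314×349/550 = 10.9 L.
Isochoric: V stays 10.9 L; P/T = const ⇒ T₂ = 1110 K, P₂ = 1750 kPa.
W = 0 (no volume change).
ΔU = nCvΔT = 2.07×20.8×(1110−349) = 32800 J.
Q = ΔU = 32800 J.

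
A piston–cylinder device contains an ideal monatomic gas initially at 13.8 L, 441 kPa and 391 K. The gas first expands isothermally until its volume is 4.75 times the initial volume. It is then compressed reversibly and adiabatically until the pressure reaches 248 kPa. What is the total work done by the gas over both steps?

n = P₁V₁/(RT₁) = 441×13.8/(8.314×391) = 1.87 mol.
Step 1 — Isothermal: T stays 391 K; PV = const ⇒ V₂ = 65.5 L, P₂ = 92.8 kPa.
ΔU = 0 (ideal gas, T constant).
W = nRT ln(V₂/V₁) = 1.87×8.314×391×ln(4.75) = 9480 J.
Q = ΔU + W = 9480 J.
State after step 1: P = 92.8 kPa, V = 65.5 L, T = 391 K.
Step 2 — Adiabatic: T₂/T₁ = (P₂/P₁)^((γ−1)/γ) ⇒ T₂ = 391×(2.67)^0.400 = 579 K; V₂ = 36.4 L.
ΔU = nCvΔT = 1.87×12.5×(579−391) = 4390 J.
Q = 0 for an adiabatic process, so W = −ΔU = -4390 J.
Net over both steps: W = 5090 J, Q = 9480 J, ΔU = 4390 J.

5090 J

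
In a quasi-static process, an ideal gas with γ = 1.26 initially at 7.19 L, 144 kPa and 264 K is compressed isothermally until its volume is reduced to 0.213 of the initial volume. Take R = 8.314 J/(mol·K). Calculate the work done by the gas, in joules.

n = P₁V₁/(RT₁) = 144×7.19/(8.314×264) = 0.472 mol.
Isothermal: T stays 264 K; PV = const ⇒ V₂ = 1.53 L, P₂ = 676 kPa.
W = nRT ln(V₂/V₁) = 0.472×8.314×264×ln(0.213) = -1600 J.

-1600 J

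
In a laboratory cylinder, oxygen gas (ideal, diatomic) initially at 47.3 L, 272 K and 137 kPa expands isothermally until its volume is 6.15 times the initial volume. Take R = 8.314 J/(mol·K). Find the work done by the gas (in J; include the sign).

n = P₁V₁/(RT₁) = 137×47.3/(8.314×272) = 2.87 mol.
Isothermal: T stays 272 K; PV = const ⇒ V₂ = 291 L, P₂ = 22.3 kPa.
W = nRT ln(V₂/V₁) = 2.87×8.314×272×ln(6.15) = 11800 J.

11800 J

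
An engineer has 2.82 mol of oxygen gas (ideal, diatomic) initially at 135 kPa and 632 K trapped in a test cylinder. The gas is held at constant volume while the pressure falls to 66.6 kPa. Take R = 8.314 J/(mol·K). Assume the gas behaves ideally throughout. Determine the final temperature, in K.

312 K

V₁ = nRT₁/P₁ = 2.82×8.314×632/135 = 110 L.
Isochoric: V stays 110 L; P/T = const ⇒ T₂ = 312 K, P₂ = 66.6 kPa.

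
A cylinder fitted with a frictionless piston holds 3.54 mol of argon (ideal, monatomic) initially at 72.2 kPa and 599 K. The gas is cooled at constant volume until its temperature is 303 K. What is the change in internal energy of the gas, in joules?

-13100 J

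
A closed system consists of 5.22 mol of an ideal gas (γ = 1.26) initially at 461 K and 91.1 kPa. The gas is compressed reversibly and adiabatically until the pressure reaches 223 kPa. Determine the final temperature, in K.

V₁ = nRT₁/P₁ = 5.22×8.314×461/91.1 = 220 L.
Adiabatic: T₂/T₁ = (P₂/P₁)^((γ−1)/γ) ⇒ T₂ = 461×(2.45)^0.206 = 555 K; V₂ = 108 L.

555 K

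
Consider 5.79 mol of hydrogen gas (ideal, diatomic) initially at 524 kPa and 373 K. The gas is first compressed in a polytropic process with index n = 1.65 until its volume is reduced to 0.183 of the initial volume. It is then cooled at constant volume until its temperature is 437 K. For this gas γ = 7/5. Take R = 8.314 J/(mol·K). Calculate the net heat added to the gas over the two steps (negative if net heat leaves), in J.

-48000 J

V₁ = nRT₁/P₁ = 5.79×8.314×373/524 = 34.3 L.
Step 1 — Polytropic n=1.65: T₂ = T₁(V₁/V₂)^(n−1) = 373×(5.46)^0.65 = 1120 K; P₂ = P₁(V₁/V₂)^n = 8640 kPa.
W = (P₁V₁−P₂V₂)/(n−1) = (524×34.3−8640×6.27)/0.65 = -55700 J.
ΔU = nCvΔT = 5.79×20.8×(1120−373) = 90500 J.
Q = ΔU + W = 34800 J.
State after step 1: P = 8640 kPa, V = 6.27 L, T = 1120 K.
Step 2 — Isochoric: V stays 6.27 L; P/T = const ⇒ T₂ = 437 K, P₂ = 3350 kPa.
W = 0 (no volume change).
ΔU = nCvΔT = 5.79×20.8×(437−1120) = -82800 J.
Q = ΔU = -82800 J.
Net over both steps: W = -55700 J, Q = -48000 J, ΔU = 7700 J.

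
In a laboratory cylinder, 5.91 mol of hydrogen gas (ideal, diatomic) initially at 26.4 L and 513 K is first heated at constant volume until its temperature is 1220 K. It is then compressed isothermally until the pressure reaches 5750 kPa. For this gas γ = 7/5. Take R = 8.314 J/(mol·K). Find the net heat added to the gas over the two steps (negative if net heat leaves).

31200 J

P₁ = nRT₁/V₁ = 5.91×8.314×513/26.4 = 955 kPa.
Step 1 — Isochoric: V stays 26.4 L; P/T = const ⇒ T₂ = 1220 K, P₂ = 2270 kPa.
W = 0 (no volume change).
ΔU = nCvΔT = 5.91×20.8×(1220−513) = 86800 J.
Q = ΔU = 86800 J.
State after step 1: P = 2270 kPa, V = 26.4 L, T = 1220 K.
Step 2 — Isothermal: T stays 1220 K; PV = const ⇒ V₂ = 10.4 L, P₂ = 5750 kPa.
ΔU = 0 (ideal gas, T constant).
W = nRT ln(V₂/V₁) = 5.91×8.314×1220×ln(0.395) = -55700 J.
Q = ΔU + W = -55700 J.
Net over both steps: W = -55700 J, Q = 31200 J, ΔU = 86800 J.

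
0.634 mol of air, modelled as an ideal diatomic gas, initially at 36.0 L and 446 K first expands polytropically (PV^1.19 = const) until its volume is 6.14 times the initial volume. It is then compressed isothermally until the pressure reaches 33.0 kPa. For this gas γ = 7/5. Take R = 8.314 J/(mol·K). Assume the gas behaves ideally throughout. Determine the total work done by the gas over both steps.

1150 J

P₁ = nRT₁/V₁ = 0.634×8.314×446/36.0 = 65.3 kPa.
Step 1 — Polytropic n=1.19: T₂ = T₁(V₁/V₂)^(n−1) = 446×(0.163)^0.19 = 316 K; P₂ = P₁(V₁/V₂)^n = 7.53 kPa.
W = (P₁V₁−P₂V₂)/(n−1) = (65.3×36.0−7.53×221)/0.19 = 3610 J.
ΔU = nCvΔT = 0.634×20.8×(316−446) = -1710 J.
Q = ΔU + W = 1890 J.
State after step 1: P = 7.53 kPa, V = 221 L, T = 316 K.
Step 2 — Isothermal: T stays 316 K; PV = const ⇒ V₂ = 50.5 L, P₂ = 33.0 kPa.
ΔU = 0 (ideal gas, T constant).
W = nRT ln(V₂/V₁) = 0.634×8.314×316×ln(0.228) = -2460 J.
Q = ΔU + W = -2460 J.
Net over both steps: W = 1150 J, Q = -565 J, ΔU = -1710 J.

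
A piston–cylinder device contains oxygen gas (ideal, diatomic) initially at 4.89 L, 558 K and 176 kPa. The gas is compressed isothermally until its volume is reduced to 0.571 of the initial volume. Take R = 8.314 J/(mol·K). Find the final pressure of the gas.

Isothermal: T stays 558 K; PV = const ⇒ V₂ = 2.79 L, P₂ = 308 kPa.

308 kPa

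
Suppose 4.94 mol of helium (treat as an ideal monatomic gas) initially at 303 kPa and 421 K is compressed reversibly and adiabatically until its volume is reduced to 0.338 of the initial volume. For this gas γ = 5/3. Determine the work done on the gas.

V₁ = nRT₁/P₁ = 4.94×8.314×421/303 = 57.1 L.
Adiabatic: TV^(γ−1) = const ⇒ T₂ = 421×(2.96)^0.667 = 868 K; PV^γ = const ⇒ P₂ = 1850 kPa.
ΔU = nCvΔT = 4.94×12.5×(868−421) = 27500 J.
Q = 0 for an adiabatic process, so W = −ΔU = -27500 J.
Work done on the gas = −W_by = 27500 J.

27500 J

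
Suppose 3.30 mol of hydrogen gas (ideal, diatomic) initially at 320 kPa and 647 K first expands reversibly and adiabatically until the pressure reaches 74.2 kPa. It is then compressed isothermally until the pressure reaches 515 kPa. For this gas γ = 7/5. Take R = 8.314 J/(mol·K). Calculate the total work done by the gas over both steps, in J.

-7500 J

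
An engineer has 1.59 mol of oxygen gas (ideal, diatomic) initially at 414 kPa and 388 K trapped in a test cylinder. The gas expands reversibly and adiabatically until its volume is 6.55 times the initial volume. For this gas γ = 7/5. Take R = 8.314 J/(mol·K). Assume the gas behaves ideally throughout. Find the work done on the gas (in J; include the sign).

-6780 J

V₁ = nRT₁/P₁ = 1.59×8.314×388/414 = 12.4 L.
Adiabatic: TV^(γ−1) = const ⇒ T₂ = 388×(0.153)^0.400 = 183 K; PV^γ = const ⇒ P₂ = 29.8 kPa.
ΔU = nCvΔT = 1.59×20.8×(183−388) = -6780 J.
Q = 0 for an adiabatic process, so W = −ΔU = 6780 J.
Work done on the gas = −W_by = -6780 J.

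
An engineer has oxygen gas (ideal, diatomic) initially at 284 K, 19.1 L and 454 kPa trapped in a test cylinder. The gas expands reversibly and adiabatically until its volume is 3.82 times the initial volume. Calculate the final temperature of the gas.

Adiabatic: TV^(γ−1) = const ⇒ T₂ = 284×(0.262)^0.400 = 166 K; PV^γ = const ⇒ P₂ = 69.5 kPa.

166 K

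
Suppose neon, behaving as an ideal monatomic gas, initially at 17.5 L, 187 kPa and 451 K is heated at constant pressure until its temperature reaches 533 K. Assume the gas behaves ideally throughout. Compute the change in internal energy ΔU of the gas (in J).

n = P₁V₁/(RT₁) = 187×17.5/(8.314×451) = 0.873 mol.
Isobaric: P stays 187 kPa; V/T = const ⇒ T₂ = 533 K, V₂ = 20.7 L.
For an ideal gas ΔU = nCvΔT with Cv = (3/2)R = 12.5 J/(mol·K).
ΔU = 0.873×12.5×(533−451) = 892 J.

892 J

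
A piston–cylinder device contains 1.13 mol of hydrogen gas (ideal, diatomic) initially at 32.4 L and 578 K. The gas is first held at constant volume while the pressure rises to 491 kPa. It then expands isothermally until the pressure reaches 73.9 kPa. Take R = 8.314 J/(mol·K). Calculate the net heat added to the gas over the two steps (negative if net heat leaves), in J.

P₁ = nRT₁/V₁ = 1.13×8.314×578/32.4 = 168 kPa.
Step 1 — Isochoric: V stays 32.4 L; P/T = const ⇒ T₂ = 1690 K, P₂ = 491 kPa.
W = 0 (no volume change).
ΔU = nCvΔT = 1.13×20.8×(1690−578) = 26200 J.
Q = ΔU = 26200 J.
State after step 1: P = 491 kPa, V = 32.4 L, T = 1690 K.
Step 2 — Isothermal: T stays 1690 K; PV = const ⇒ V₂ = 215 L, P₂ = 73.9 kPa.
ΔU = 0 (ideal gas, T constant).
W = nRT ln(V₂/V₁) = 1.13×8.314×1690×ln(6.64) = 30100 J.
Q = ΔU + W = 30100 J.
Net over both steps: W = 30100 J, Q = 56300 J, ΔU = 26200 J.

56300 J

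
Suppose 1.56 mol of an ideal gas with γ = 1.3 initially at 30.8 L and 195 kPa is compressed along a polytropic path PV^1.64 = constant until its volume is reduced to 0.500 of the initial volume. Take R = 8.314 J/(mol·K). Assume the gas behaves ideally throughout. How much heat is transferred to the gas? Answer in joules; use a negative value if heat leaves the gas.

5940 J

T₁ = P₁V₁/(nR) = 195×30.8/(1.56×8.314) = 463 K.
Polytropic n=1.64: T₂ = T₁(V₁/V₂)^(n−1) = 463×(2.00)^0.64 = 722 K; P₂ = P₁(V₁/V₂)^n = 608 kPa.
W = (P₁V₁−P₂V₂)/(n−1) = (195×30.8−608×15.4)/0.64 = -5240 J.
ΔU = nCvΔT = 1.56×27.7×(722−463) = 11200 J.
Q = ΔU + W = 5940 J.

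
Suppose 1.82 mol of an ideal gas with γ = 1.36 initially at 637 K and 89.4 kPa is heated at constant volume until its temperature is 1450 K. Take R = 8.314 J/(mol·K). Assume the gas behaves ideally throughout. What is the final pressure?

V₁ = nRT₁/P₁ = 1.82×8.314×637/89.4 = 108 L.
Isochoric: V stays 108 L; P/T = const ⇒ T₂ = 1450 K, P₂ = 204 kPa.

204 kPa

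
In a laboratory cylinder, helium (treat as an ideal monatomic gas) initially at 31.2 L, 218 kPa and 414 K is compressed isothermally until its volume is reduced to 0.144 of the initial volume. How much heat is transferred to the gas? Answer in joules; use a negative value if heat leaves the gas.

n = P₁V₁/(RT₁) = 218×31.2/(8.314×414) = 1.98 mol.
Isothermal: T stays 414 K; PV = const ⇒ V₂ = 4.49 L, P₂ = 1510 kPa.
ΔU = 0 (ideal gas, T constant).
W = nRT ln(V₂/V₁) = 1.98×8.314×414×ln(0.144) = -13200 J.
Q = ΔU + W = -13200 J.

-13200 J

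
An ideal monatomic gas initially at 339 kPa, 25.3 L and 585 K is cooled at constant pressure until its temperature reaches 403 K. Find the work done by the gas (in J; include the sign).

-2670 J

n = P₁V₁/(RT₁) = 339×25.3/(8.314×585) = 1.76 mol.
Isobaric: P stays 339 kPa; V/T = const ⇒ T₂ = 403 K, V₂ = 17.4 L.
W = PΔV = 339×(17.4−25.3) kPa·L = -2670 J.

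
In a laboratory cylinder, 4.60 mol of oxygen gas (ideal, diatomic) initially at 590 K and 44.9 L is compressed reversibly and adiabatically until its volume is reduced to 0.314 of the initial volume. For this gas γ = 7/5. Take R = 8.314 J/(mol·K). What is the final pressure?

P₁ = nRT₁/V₁ = 4.60×8.314×590/44.9 = 503 kPa.
Adiabatic: TV^(γ−1) = const ⇒ T₂ = 590×(3.18)^0.400 = 938 K; PV^γ = const ⇒ P₂ = 2540 kPa.

2540 kPa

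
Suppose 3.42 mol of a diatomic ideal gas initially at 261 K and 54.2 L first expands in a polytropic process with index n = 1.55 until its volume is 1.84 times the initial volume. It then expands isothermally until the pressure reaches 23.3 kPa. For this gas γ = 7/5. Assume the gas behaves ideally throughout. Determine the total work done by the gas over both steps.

P₁ = nRT₁/V₁ = 3.42×8.314×261/54.2 = 137 kPa.
Step 1 — Polytropic n=1.55: T₂ = T₁(V₁/V₂)^(n−1) = 261×(0.543)^0.55 = 187 K; P₂ = P₁(V₁/V₂)^n = 53.2 kPa.
W = (P₁V₁−P₂V₂)/(n−1) = (137×54.2−53.2×99.7)/0.55 = 3840 J.
ΔU = nCvΔT = 3.42×20.8×(187−261) = -5290 J.
Q = ΔU + W = -1440 J.
State after step 1: P = 53.2 kPa, V = 99.7 L, T = 187 K.
Step 2 — Isothermal: T stays 187 K; PV = const ⇒ V₂ = 228 L, P₂ = 23.3 kPa.
ΔU = 0 (ideal gas, T constant).
W = nRT ln(V₂/V₁) = 3.42×8.314×187×ln(2.28) = 4380 J.
Q = ΔU + W = 4380 J.
Net over both steps: W = 8230 J, Q = 2940 J, ΔU = -5290 J.

8230 J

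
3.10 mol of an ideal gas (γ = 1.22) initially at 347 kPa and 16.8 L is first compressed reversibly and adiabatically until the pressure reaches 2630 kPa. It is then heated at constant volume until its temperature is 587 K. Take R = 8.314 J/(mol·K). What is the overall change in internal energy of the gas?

T₁ = P₁V₁/(nR) = 347×16.8/(3.10×8.314) = 226 K.
Step 1 — Adiabatic: T₂/T₁ = (P₂/P₁)^((γ−1)/γ) ⇒ T₂ = 226×(7.58)^0.180 = 326 K; V₂ = 3.19 L.
ΔU = nCvΔT = 3.10×37.8×(326−226) = 11700 J.
Q = 0 for an adiabatic process, so W = −ΔU = -11700 J.
State after step 1: P = 2630 kPa, V = 3.19 L, T = 326 K.
Step 2 — Isochoric: V stays 3.19 L; P/T = const ⇒ T₂ = 587 K, P₂ = 4740 kPa.
W = 0 (no volume change).
ΔU = nCvΔT = 3.10×37.8×(587−326) = 30600 J.
Q = ΔU = 30600 J.
Net over both steps: W = -11700 J, Q = 30600 J, ΔU = 42300 J.

42300 J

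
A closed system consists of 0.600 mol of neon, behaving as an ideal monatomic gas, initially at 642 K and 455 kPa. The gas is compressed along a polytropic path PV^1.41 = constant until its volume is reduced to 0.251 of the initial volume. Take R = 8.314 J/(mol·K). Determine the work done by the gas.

V₁ = nRT₁/P₁ = 0.600×8.314×642/455 = 7.04 L.
Polytropic n=1.41: T₂ = T₁(V₁/V₂)^(n−1) = 642×(3.98)^0.41 = 1130 K; P₂ = P₁(V₁/V₂)^n = 3200 kPa.
W = (P₁V₁−P₂V₂)/(n−1) = (455×7.04−3200×1.77)/0.41 = -5960 J.

-5960 J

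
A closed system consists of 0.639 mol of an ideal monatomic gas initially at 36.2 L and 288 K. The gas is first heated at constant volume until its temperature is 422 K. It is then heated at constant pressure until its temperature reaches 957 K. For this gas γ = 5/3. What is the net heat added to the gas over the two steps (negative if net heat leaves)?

8170 J

P₁ = nRT₁/V₁ = 0.639×8.314×288/36.2 = 42.3 kPa.
Step 1 — Isochoric: V stays 36.2 L; P/T = const ⇒ T₂ = 422 K, P₂ = 61.9 kPa.
W = 0 (no volume change).
ΔU = nCvΔT = 0.639×12.5×(422−288) = 1070 J.
Q = ΔU = 1070 J.
State after step 1: P = 61.9 kPa, V = 36.2 L, T = 422 K.
Step 2 — Isobaric: P stays 61.9 kPa; V/T = const ⇒ T₂ = 957 K, V₂ = 82.1 L.
W = PΔV = 61.9×(82.1−36.2) kPa·L = 2840 J.
ΔU = nCvΔT = 0.639×12.5×(957−422) = 4260 J.
Q = ΔU + W = nCpΔT = 7110 J.
Net over both steps: W = 2840 J, Q = 8170 J, ΔU = 5330 J.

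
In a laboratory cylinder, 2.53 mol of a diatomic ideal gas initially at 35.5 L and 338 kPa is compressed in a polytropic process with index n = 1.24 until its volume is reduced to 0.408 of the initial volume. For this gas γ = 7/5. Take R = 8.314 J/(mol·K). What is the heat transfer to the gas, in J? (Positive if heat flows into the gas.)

T₁ = P₁V₁/(nR) = 338×35.5/(2.53×8.314) = 570 K.
Polytropic n=1.24: T₂ = T₁(V₁/V₂)^(n−1) = 570×(2.45)^0.24 = 707 K; P₂ = P₁(V₁/V₂)^n = 1030 kPa.
W = (P₁V₁−P₂V₂)/(n−1) = (338×35.5−1030×14.5)/0.24 = -12000 J.
ΔU = nCvΔT = 2.53×20.8×(707−570) = 7200 J.
Q = ΔU + W = -4800 J.

-4800 J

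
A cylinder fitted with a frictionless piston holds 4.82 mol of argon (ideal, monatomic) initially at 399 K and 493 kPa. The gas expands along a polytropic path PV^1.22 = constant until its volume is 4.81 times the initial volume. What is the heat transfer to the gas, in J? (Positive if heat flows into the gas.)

14200 J

V₁ = nRT₁/P₁ = 4.82×8.314×399/493 = 32.4 L.
Polytropic n=1.22: T₂ = T₁(V₁/V₂)^(n−1) = 399×(0.208)^0.22 = 282 K; P₂ = P₁(V₁/V₂)^n = 72.5 kPa.
W = (P₁V₁−P₂V₂)/(n−1) = (493×32.4−72.5×156)/0.22 = 21200 J.
ΔU = nCvΔT = 4.82×12.5×(282−399) = -7010 J.
Q = ΔU + W = 14200 J.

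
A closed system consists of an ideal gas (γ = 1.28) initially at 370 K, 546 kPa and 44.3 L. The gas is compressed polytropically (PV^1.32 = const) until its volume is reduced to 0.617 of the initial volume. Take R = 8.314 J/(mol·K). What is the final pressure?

1030 kPa

Polytropic n=1.32: T₂ = T₁(V₁/V₂)^(n−1) = 370×(1.62)^0.32 = 432 K; P₂ = P₁(V₁/V₂)^n = 1030 kPa.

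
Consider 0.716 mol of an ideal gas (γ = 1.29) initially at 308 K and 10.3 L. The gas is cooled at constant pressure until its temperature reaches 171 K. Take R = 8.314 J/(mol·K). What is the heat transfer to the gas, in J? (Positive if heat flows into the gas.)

-3630 J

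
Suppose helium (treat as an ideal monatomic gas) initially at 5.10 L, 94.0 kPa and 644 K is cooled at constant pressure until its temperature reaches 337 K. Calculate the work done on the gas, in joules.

229 J

n = P₁V₁/(RT₁) = 94.0×5.10/(8.314×644) = 0.0895 mol.
Isobaric: P stays 94.0 kPa; V/T = const ⇒ T₂ = 337 K, V₂ = 2.67 L.
W = PΔV = 94.0×(2.67−5.10) kPa·L = -229 J.
Work done on the gas = −W_by = 229 J.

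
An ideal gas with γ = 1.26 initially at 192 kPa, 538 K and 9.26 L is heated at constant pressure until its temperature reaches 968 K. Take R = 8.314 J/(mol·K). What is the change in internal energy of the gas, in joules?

5470 J

n = P₁V₁/(RT₁) = 192×9.26/(8.314×538) = 0.397 mol.
Isobaric: P stays 192 kPa; V/T = const ⇒ T₂ = 968 K, V₂ = 16.7 L.
For an ideal gas ΔU = nCvΔT with Cv = R/(γ−1) = 32.0 J/(mol·K).
ΔU = 0.397×32.0×(968−538) = 5470 J.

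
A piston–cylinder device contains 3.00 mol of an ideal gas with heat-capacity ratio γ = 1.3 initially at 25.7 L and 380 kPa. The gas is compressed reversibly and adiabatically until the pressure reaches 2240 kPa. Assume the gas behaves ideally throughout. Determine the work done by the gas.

-16500 J

T₁ = P₁V₁/(nR) = 380×25.7/(3.00×8.314) = 392 K.
Adiabatic: T₂/T₁ = (P₂/P₁)^((γ−1)/γ) ⇒ T₂ = 392×(5.89)^0.231 = 590 K; V₂ = 6.57 L.
ΔU = nCvΔT = 3.00×27.7×(590−392) = 16500 J.
Q = 0 for an adiabatic process, so W = −ΔU = -16500 J.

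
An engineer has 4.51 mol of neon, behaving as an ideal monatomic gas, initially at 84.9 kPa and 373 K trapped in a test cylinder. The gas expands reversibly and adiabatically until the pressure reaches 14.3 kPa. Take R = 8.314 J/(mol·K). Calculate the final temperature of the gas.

183 K

V₁ = nRT₁/P₁ = 4.51×8.314×373/84.9 = 165 L.
Adiabatic: T₂/T₁ = (P₂/P₁)^((γ−1)/γ) ⇒ T₂ = 373×(0.168)^0.400 = 183 K; V₂ = 480 L.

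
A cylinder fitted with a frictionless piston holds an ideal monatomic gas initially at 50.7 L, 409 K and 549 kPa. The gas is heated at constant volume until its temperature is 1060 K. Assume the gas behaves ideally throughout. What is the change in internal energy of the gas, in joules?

n = P₁V₁/(RT₁) = 549×50.7/(8.314×409) = 8.19 mol.
Isochoric: V stays 50.7 L; P/T = const ⇒ T₂ = 1060 K, P₂ = 1420 kPa.
For an ideal gas ΔU = nCvΔT with Cv = (3/2)R = 12.5 J/(mol·K).
ΔU = 8.19×12.5×(1060−409) = 66500 J.

66500 J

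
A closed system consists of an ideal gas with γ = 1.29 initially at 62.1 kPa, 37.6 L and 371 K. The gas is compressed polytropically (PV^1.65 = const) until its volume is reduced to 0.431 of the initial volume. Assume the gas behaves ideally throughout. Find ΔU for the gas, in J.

n = P₁V₁/(RT₁) = 62.1×37.6/(8.314×371) = 0.757 mol.
Polytropic n=1.65: T₂ = T₁(V₁/V₂)^(n−1) = 371×(2.32)^0.65 = 641 K; P₂ = P₁(V₁/V₂)^n = 249 kPa.
For an ideal gas ΔU = nCvΔT with Cv = R/(γ−1) = 28.7 J/(mol·K).
ΔU = 0.757×28.7×(641−371) = 5860 J.

5860 J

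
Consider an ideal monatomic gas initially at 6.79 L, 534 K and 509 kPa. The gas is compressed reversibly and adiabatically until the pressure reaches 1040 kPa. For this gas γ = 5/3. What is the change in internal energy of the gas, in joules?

1720 J

n = P₁V₁/(RT₁) = 509×6.79/(8.314×534) = 0.778 mol.
Adiabatic: T₂/T₁ = (P₂/P₁)^((γ−1)/γ) ⇒ T₂ = 534×(2.04)^0.400 = 711 K; V₂ = 4.42 L.
For an ideal gas ΔU = nCvΔT with Cv = (3/2)R = 12.5 J/(mol·K).
ΔU = 0.778×12.5×(711−534) = 1720 J.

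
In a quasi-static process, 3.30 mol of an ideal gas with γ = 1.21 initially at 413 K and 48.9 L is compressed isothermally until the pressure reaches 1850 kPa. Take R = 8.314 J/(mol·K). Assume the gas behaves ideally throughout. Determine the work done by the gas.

-23500 J

P₁ = nRT₁/V₁ = 3.30×8.314×413/48.9 = 232 kPa.
Isothermal: T stays 413 K; PV = const ⇒ V₂ = 6.12 L, P₂ = 1850 kPa.
W = nRT ln(V₂/V₁) = 3.30×8.314×413×ln(0.125) = -23500 J.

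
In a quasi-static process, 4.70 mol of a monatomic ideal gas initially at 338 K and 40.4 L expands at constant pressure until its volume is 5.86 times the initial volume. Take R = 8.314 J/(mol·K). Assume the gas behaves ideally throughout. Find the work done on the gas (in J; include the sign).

-64200 J

P₁ = nRT₁/V₁ = 4.70×8.314×338/40.4 = 327 kPa.
Isobaric: P stays 327 kPa; V/T = const ⇒ T₂ = 1980 K, V₂ = 237 L.
W = PΔV = 327×(237−40.4) kPa·L = 64200 J.
Work done on the gas = −W_by = -64200 J.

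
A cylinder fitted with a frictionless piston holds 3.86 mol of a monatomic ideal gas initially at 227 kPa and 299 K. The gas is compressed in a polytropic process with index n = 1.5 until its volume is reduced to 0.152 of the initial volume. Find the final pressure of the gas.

3830 kPa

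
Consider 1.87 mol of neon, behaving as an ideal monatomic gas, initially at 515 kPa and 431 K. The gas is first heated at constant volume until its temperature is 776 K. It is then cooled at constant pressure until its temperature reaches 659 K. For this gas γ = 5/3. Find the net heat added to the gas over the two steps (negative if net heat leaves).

3500 J

V₁ = nRT₁/P₁ = 1.87×8.314×431/515 = 13.0 L.
Step 1 — Isochoric: V stays 13.0 L; P/T = const ⇒ T₂ = 776 K, P₂ = 927 kPa.
W = 0 (no volume change).
ΔU = nCvΔT = 1.87×12.5×(776−431) = 8050 J.
Q = ΔU = 8050 J.
State after step 1: P = 927 kPa, V = 13.0 L, T = 776 K.
Step 2 — Isobaric: P stays 927 kPa; V/T = const ⇒ T₂ = 659 K, V₂ = 11.0 L.
W = PΔV = 927×(11.0−13.0) kPa·L = -1820 J.
ΔU = nCvΔT = 1.87×12.5×(659−776) = -2730 J.
Q = ΔU + W = nCpΔT = -4550 J.
Net over both steps: W = -1820 J, Q = 3500 J, ΔU = 5320 J.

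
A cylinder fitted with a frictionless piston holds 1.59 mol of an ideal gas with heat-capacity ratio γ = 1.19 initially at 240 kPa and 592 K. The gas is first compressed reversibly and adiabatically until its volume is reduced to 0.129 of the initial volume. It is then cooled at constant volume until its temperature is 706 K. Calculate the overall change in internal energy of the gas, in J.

7930 J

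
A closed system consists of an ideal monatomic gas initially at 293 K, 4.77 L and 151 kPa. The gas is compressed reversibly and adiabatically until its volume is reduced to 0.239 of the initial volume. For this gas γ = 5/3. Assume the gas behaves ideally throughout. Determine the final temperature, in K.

Adiabatic: TV^(γ−1) = const ⇒ T₂ = 293×(4.18)^0.667 = 761 K; PV^γ = const ⇒ P₂ = 1640 kPa.

761 K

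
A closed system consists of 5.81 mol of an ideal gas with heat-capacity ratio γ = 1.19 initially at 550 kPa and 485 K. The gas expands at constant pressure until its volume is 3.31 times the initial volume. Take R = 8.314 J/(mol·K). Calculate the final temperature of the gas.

V₁ = nRT₁/P₁ = 5.81×8.314×485/550 = 42.6 L.
Isobaric: P stays 550 kPa; V/T = const ⇒ T₂ = 1610 K, V₂ = 141 L.

1610 K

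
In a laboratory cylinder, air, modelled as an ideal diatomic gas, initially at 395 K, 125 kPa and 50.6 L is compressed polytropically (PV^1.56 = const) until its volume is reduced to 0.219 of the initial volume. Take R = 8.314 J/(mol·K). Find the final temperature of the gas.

925 K

Polytropic n=1.56: T₂ = T₁(V₁/V₂)^(n−1) = 395×(4.57)^0.56 = 925 K; P₂ = P₁(V₁/V₂)^n = 1340 kPa.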